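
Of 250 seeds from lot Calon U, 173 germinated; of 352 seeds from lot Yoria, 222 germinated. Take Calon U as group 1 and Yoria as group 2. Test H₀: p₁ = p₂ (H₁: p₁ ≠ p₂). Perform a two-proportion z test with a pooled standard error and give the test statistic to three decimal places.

p̂₁ = 173/250 = 0.69200, p̂₂ = 222/352 = 0.63068.
Pooled p̂ = (173+222)/(250+352) = 395/602 = 0.65615.
SE = √(p̂(1−p̂)(1/n₁+1/n₂)) = √(0.65615·0.34385·0.00684091) = √(0.00154343) = 0.03929.
z = (0.69200 − 0.63068)/0.03929 = 0.06132/0.03929 = 1.561.

z = 1.561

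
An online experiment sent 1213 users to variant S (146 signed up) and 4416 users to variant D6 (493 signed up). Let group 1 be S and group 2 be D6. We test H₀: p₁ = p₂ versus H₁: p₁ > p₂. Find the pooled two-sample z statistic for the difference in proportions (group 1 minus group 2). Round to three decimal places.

z = 0.848

p̂₁ = 146/1213 ≈ 0.12036, p̂₂ = 493/4416 ≈ 0.11164.
Pooled p̂ = (146+493)/(1213+4416) = 639/5629 = 0.11352.
SE = √(0.100633 × 0.00105085) = 0.01028.
z = (0.12036 − 0.11164)/0.01028 = 0.00872/0.01028 = 0.848.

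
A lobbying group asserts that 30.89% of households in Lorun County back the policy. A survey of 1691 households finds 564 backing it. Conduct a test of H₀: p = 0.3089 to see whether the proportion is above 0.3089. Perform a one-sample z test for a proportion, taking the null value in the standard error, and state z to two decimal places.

z = 2.19

p̂ = 564/1691 ≈ 0.33353.
SE = √(p₀(1−p₀)/n) = √(0.21348/1691) = 0.01124.
z = (0.33353 − 0.3089)/0.01124 = 0.02463/0.01124 = 2.19.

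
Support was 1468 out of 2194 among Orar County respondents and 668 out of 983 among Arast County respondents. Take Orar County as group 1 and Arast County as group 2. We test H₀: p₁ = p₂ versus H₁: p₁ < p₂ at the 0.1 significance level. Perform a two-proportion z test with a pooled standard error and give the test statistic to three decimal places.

z = -0.580

p̂₁ = 1468/2194 = 0.66910, p̂₂ = 668/983 = 0.67955.
Pooled p̂ = (1468+668)/(2194+983) = 2136/3177 = 0.67233.
SE = √(0.220302 × 0.00147308) = 0.01801.
z = (0.66910 − 0.67955)/0.01801 = -0.01045/0.01801 = -0.580.
p-value = P(Z < -0.580) ≈ 0.2808, so at α = 0.1 we fail to reject H₀.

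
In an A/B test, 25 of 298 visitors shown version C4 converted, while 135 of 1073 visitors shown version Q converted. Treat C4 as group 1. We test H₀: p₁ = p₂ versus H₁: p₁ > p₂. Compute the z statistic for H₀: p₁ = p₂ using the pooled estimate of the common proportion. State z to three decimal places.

z = -1.994

p̂₁ = 25/298 ≈ 0.083893, p̂₂ = 135/1073 ≈ 0.125815.
Pooled p̂ = (25+135)/(298+1073) = 160/1371 = 0.116703.
SE = √(p̂(1−p̂)(1/n₁+1/n₂)) = √(0.116703·0.883297·0.00428767) = √(0.000441988) = 0.021024.
z = (0.083893 − 0.125815)/0.021024 = -0.041922/0.021024 = -1.994.
p-value = P(Z > -1.994) ≈ 0.9769.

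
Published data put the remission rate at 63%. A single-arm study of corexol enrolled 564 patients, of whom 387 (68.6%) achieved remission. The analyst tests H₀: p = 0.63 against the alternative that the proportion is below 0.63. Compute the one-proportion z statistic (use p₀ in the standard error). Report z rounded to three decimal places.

z = 2.763

p̂ = 387/564 = 0.68617.
Standard error under H₀: √(0.63×0.37/564) = 0.02033.
z = (0.68617 − 0.63)/0.02033 = 0.05617/0.02033 = 2.763.
p-value = P(Z < 2.763) ≈ 0.9971.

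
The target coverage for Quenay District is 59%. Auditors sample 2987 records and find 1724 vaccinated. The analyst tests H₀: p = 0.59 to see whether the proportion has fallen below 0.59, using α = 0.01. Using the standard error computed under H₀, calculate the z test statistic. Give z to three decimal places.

p̂ = 1724/2987 = 0.57717.
Under H₀, SE = √(0.59·0.41/2987) = √(8.09843e-05) = 0.00900.
z = (0.57717 − 0.59)/0.00900 = -0.01283/0.00900 = -1.426.
p-value = P(Z < -1.426) ≈ 0.0769; since p > α = 0.01, fail to reject H₀.

z = -1.426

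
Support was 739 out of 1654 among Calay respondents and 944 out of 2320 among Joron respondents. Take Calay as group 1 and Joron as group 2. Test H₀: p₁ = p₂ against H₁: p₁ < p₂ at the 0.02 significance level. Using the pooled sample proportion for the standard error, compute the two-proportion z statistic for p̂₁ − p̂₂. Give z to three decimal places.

p̂₁ = 739/1654 ≈ 0.44680, p̂₂ = 944/2320 ≈ 0.40690.
Pooled p̂ = (739+944)/(1654+2320) = 1683/3974 = 0.42350.
SE = √(p̂(1−p̂)(1/n₁+1/n₂)) = √(0.42350·0.57650·0.00103563) = √(0.000252847) = 0.01590.
z = (0.44680 − 0.40690)/0.01590 = 0.03990/0.01590 = 2.509.
p-value = P(Z < 2.509) ≈ 0.9939; since p > α = 0.02, fail to reject H₀.

z = 2.509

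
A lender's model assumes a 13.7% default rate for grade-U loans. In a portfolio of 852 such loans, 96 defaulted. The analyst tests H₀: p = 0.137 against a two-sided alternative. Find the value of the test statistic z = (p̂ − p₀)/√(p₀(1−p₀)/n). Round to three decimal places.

z = -2.065

p̂ = 96/852 = 0.11268.
SE = √(p₀(1−p₀)/n) = √(0.11823/852) = 0.01178.
z = (0.11268 − 0.137)/0.01178 = -0.02432/0.01178 = -2.065.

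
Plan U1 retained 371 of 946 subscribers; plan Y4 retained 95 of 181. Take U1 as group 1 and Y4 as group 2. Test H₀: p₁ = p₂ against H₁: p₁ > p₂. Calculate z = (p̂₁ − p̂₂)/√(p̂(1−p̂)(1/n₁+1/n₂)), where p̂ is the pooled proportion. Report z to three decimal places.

z = -3.321

p̂₁ = 371/946 = 0.39218, p̂₂ = 95/181 = 0.52486.
Pooled p̂ = (371+95)/(946+181) = 466/1127 = 0.41349.
SE = √(0.242516 × 0.00658194) = 0.03995.
z = (0.39218 − 0.52486)/0.03995 = -0.13268/0.03995 = -3.321.
p-value = P(Z > -3.321) ≈ 0.9996.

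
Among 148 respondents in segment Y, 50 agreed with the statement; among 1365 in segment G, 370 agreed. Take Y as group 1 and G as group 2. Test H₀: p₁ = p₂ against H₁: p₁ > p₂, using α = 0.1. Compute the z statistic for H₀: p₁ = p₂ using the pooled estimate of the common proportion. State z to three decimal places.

z = 1.723

p̂₁ = 50/148 = 0.33784, p̂₂ = 370/1365 = 0.27106.
Pooled p̂ = (50+370)/(148+1365) = 420/1513 = 0.27759.
SE = √(p̂(1−p̂)(1/n₁+1/n₂)) = √(0.27759·0.72241·0.00748936) = √(0.00150188) = 0.03875.
z = (0.33784 − 0.27106)/0.03875 = 0.06678/0.03875 = 1.723.
p-value = P(Z > 1.723) ≈ 0.0424. With α = 0.1, reject H₀.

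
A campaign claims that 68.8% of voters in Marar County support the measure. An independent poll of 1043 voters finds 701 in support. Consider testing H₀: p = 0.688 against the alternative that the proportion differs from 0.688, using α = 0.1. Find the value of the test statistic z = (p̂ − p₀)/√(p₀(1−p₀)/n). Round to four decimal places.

p̂ = 701/1043 ≈ 0.672100.
Under H₀, SE = √(0.688·0.312/1043) = √(0.000205806) = 0.014346.
z = (0.672100 − 0.688)/0.014346 = -0.015900/0.014346 = -1.1083.
p-value = 2·P(Z > 1.108) ≈ 0.2677, so at α = 0.1 we fail to reject H₀.

z = -1.1083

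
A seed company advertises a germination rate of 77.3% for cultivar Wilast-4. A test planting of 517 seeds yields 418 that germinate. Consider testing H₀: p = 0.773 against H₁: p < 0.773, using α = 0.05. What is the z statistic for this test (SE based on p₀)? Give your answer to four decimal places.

z = 1.9275

p̂ = 418/517 = 0.808511.
Standard error under H₀: √(0.773×0.227/517) = 0.018423.
z = (0.808511 − 0.773)/0.018423 = 0.035511/0.018423 = 1.9275.
p-value = P(Z < 1.928) ≈ 0.9730, so at α = 0.05 we fail to reject H₀.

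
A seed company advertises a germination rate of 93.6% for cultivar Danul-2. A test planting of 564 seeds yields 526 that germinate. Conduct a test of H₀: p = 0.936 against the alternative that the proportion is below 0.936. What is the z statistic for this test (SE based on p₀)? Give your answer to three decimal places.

p̂ = 526/564 = 0.93262.
Standard error under H₀: √(0.936×0.064/564) = 0.01031.
z = (0.93262 − 0.936)/0.01031 = -0.00338/0.01031 = -0.328.
p-value = P(Z < -0.328) ≈ 0.3716.

z = -0.328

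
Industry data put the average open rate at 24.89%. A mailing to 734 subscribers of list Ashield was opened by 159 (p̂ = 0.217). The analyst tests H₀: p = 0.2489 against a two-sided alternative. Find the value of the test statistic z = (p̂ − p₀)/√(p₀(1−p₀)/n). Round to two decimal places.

z = -2.02

p̂ = 159/734 ≈ 0.2166.
Under H₀, SE = √(0.2489·0.7511/734) = √(0.000254699) = 0.0160.
z = (0.2166 − 0.2489)/0.0160 = -0.0323/0.0160 = -2.02.
Two-sided p-value ≈ 2·Φ(−2.023) = 0.0431.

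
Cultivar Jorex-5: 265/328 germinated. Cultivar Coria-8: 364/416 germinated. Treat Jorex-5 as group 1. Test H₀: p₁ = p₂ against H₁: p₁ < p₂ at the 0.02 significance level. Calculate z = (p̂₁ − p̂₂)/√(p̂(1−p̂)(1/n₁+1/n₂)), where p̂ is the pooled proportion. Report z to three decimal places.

z = -2.513

p̂₁ = 265/328 = 0.80793, p̂₂ = 364/416 = 0.87500.
Pooled p̂ = (265+364)/(328+416) = 629/744 = 0.84543.
SE = √(p̂(1−p̂)(1/n₁+1/n₂)) = √(0.84543·0.15457·0.00545263) = √(0.000712539) = 0.02669.
z = (0.80793 − 0.87500)/0.02669 = -0.06707/0.02669 = -2.513.
p-value = P(Z < -2.513) ≈ 0.0060; since p < α = 0.02, reject H₀.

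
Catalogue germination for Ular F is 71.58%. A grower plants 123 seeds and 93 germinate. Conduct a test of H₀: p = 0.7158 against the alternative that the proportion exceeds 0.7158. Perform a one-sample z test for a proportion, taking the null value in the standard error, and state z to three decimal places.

p̂ = 93/123 ≈ 0.75610.
SE = √(p₀(1−p₀)/n) = √(0.20343/123) = 0.04067.
z = (0.75610 − 0.7158)/0.04067 = 0.04030/0.04067 = 0.991.
p-value = P(Z > 0.991) ≈ 0.1609.

z = 0.991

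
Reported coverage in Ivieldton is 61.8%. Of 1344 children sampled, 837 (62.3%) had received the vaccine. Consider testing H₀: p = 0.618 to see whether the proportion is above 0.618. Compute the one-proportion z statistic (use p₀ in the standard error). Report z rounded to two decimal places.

p̂ = 837/1344 = 0.6228.
SE = √(p₀(1−p₀)/n) = √(0.23608/1344) = 0.0133.
z = (0.6228 − 0.618)/0.0133 = 0.0048/0.0133 = 0.36.

z = 0.36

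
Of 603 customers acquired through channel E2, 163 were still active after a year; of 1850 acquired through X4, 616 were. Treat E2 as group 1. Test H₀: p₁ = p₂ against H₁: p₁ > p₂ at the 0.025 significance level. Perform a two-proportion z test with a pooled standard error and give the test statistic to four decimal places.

p̂₁ = 163/603 = 0.270315, p̂₂ = 616/1850 = 0.332973.
Pooled p̂ = (163+616)/(603+1850) = 779/2453 = 0.317570.
SE = √(p̂(1−p̂)(1/n₁+1/n₂)) = √(0.317570·0.682430·0.00219892) = √(0.000476548) = 0.021830.
z = (0.270315 − 0.332973)/0.021830 = -0.062658/0.021830 = -2.8703.
p-value = P(Z > -2.870) ≈ 0.9979; since p > α = 0.025, fail to reject H₀.

z = -2.8703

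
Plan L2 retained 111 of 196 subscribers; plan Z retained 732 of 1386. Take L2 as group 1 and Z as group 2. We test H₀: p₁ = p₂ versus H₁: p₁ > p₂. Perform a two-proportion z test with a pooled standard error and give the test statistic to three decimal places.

z = 1.003

p̂₁ = 111/196 = 0.56633, p̂₂ = 732/1386 = 0.52814.
Pooled p̂ = (111+732)/(196+1386) = 843/1582 = 0.53287.
SE = √(p̂(1−p̂)(1/n₁+1/n₂)) = √(0.53287·0.46713·0.00582354) = √(0.00144959) = 0.03807.
z = (0.56633 − 0.52814)/0.03807 = 0.03819/0.03807 = 1.003.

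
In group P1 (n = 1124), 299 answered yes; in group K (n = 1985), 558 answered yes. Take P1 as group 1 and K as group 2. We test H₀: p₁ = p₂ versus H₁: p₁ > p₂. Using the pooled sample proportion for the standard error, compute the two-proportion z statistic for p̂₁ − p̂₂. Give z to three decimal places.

z = -0.905

p̂₁ = 299/1124 ≈ 0.26601, p̂₂ = 558/1985 ≈ 0.28111.
Pooled p̂ = (299+558)/(1124+1985) = 857/3109 = 0.27565.
SE = √(p̂(1−p̂)(1/n₁+1/n₂)) = √(0.27565·0.72435·0.00139346) = √(0.000278229) = 0.01668.
z = (0.26601 − 0.28111)/0.01668 = -0.01510/0.01668 = -0.905.
p-value = P(Z > -0.905) ≈ 0.8172.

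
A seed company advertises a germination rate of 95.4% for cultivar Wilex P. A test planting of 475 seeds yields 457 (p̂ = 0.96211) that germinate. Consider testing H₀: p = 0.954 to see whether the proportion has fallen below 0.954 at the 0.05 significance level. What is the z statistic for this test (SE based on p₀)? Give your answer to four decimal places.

z = 0.8433

p̂ = 457/475 = 0.9621053.
SE = √(p₀(1−p₀)/n) = √(0.043884/475) = 0.0096118.
z = (0.9621053 − 0.954)/0.0096118 = 0.0081053/0.0096118 = 0.8433.
p-value = P(Z < 0.843) ≈ 0.8005. With α = 0.05, fail to reject H₀.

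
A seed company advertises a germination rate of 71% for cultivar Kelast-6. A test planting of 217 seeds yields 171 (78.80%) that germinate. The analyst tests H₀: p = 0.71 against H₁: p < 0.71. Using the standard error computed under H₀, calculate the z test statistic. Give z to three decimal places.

p̂ = 171/217 ≈ 0.78802.
SE = √(p₀(1−p₀)/n) = √(0.2059/217) = 0.03080.
z = (0.78802 − 0.71)/0.03080 = 0.07802/0.03080 = 2.533.

z = 2.533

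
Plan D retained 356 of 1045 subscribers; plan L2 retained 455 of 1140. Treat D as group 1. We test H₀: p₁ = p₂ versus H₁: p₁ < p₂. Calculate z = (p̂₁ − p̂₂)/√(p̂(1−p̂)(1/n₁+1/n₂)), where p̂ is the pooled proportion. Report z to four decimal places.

p̂₁ = 356/1045 ≈ 0.3406699, p̂₂ = 455/1140 ≈ 0.3991228.
Pooled p̂ = (356+455)/(1045+1140) = 811/2185 = 0.3711670.
SE = √(0.233402 × 0.00183413) = 0.0206903.
z = (0.3406699 − 0.3991228)/0.0206903 = -0.0584529/0.0206903 = -2.8251.

z = -2.8251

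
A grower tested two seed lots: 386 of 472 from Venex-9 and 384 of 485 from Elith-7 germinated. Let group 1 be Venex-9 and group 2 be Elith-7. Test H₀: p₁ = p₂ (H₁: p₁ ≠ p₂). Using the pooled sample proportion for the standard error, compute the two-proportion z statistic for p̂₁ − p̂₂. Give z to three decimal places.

z = 1.016

p̂₁ = 386/472 ≈ 0.81780, p̂₂ = 384/485 ≈ 0.79175.
Pooled p̂ = (386+384)/(472+485) = 770/957 = 0.80460.
SE = √(0.15722 × 0.0041805) = 0.02564.
z = (0.81780 − 0.79175)/0.02564 = 0.02605/0.02564 = 1.016.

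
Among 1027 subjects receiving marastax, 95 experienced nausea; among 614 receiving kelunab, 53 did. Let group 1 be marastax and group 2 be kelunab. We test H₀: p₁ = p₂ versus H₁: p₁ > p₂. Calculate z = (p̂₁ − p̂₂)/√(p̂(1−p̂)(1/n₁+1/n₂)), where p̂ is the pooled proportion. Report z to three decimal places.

z = 0.423

p̂₁ = 95/1027 ≈ 0.09250, p̂₂ = 53/614 ≈ 0.08632.
Pooled p̂ = (95+53)/(1027+614) = 148/1641 = 0.09019.
SE = √(p̂(1−p̂)(1/n₁+1/n₂)) = √(0.09019·0.90981·0.00260237) = √(0.000213537) = 0.01461.
z = (0.09250 − 0.08632)/0.01461 = 0.00618/0.01461 = 0.423.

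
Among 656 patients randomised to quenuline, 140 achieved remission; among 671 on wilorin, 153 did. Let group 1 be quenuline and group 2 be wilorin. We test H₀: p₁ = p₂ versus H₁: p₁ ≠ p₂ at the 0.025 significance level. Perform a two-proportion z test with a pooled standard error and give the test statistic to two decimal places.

z = -0.64

p̂₁ = 140/656 = 0.2134, p̂₂ = 153/671 = 0.2280.
Pooled p̂ = (140+153)/(656+671) = 293/1327 = 0.2208.
SE = √(p̂(1−p̂)(1/n₁+1/n₂)) = √(0.2208·0.7792·0.0030147) = √(0.00051867) = 0.0228.
z = (0.2134 − 0.2280)/0.0228 = -0.0146/0.0228 = -0.64.
p-value = 2·P(Z > 0.641) ≈ 0.5214; since p > α = 0.025, fail to reject H₀.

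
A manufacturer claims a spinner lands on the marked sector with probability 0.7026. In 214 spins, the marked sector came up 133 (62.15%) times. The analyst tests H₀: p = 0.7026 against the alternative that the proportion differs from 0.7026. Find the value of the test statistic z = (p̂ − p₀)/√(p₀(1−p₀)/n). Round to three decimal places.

z = -2.596

p̂ = 133/214 = 0.621495.
Under H₀, SE = √(0.7026·0.2974/214) = √(0.000976417) = 0.031248.
z = (0.621495 − 0.7026)/0.031248 = -0.081105/0.031248 = -2.596.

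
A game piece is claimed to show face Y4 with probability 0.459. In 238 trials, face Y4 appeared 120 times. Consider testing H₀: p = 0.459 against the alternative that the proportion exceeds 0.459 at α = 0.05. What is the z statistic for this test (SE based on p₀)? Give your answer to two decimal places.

p̂ = 120/238 ≈ 0.5042.
SE = √(p₀(1−p₀)/n) = √(0.24832/238) = 0.0323.
z = (0.5042 − 0.459)/0.0323 = 0.0452/0.0323 = 1.40.
p-value = P(Z > 1.399) ≈ 0.0808, so at α = 0.05 we fail to reject H₀.

z = 1.40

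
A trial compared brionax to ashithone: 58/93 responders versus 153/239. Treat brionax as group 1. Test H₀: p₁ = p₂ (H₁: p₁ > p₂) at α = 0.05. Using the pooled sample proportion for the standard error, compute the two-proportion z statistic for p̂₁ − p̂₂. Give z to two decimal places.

z = -0.28

p̂₁ = 58/93 ≈ 0.6237, p̂₂ = 153/239 ≈ 0.6402.
Pooled p̂ = (58+153)/(93+239) = 211/332 = 0.6355.
SE = √(0.231628 × 0.0149368) = 0.0588.
z = (0.6237 − 0.6402)/0.0588 = -0.0165/0.0588 = -0.28.
p-value = P(Z > -0.281) ≈ 0.6105, so at α = 0.05 we fail to reject H₀.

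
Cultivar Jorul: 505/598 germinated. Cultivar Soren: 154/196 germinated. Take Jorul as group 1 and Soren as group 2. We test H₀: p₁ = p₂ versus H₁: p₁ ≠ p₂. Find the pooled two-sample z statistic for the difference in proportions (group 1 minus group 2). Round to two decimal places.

z = 1.90

p̂₁ = 505/598 ≈ 0.8445, p̂₂ = 154/196 ≈ 0.7857.
Pooled p̂ = (505+154)/(598+196) = 659/794 = 0.8300.
SE = √(0.141117 × 0.00677428) = 0.0309.
z = (0.8445 − 0.7857)/0.0309 = 0.0588/0.0309 = 1.90.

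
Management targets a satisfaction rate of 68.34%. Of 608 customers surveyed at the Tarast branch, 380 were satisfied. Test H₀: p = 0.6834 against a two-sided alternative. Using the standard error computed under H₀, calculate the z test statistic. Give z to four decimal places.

z = -3.0958

p̂ = 380/608 = 0.625000.
SE = √(p₀(1−p₀)/n) = √(0.21636/608) = 0.018864.
z = (0.625000 − 0.6834)/0.018864 = -0.058400/0.018864 = -3.0958.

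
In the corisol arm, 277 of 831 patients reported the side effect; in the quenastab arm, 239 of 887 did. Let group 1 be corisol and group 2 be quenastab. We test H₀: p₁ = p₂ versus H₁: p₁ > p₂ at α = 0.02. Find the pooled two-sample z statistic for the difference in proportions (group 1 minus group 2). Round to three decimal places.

p̂₁ = 277/831 = 0.33333, p̂₂ = 239/887 = 0.26945.
Pooled p̂ = (277+239)/(831+887) = 516/1718 = 0.30035.
SE = √(p̂(1−p̂)(1/n₁+1/n₂)) = √(0.30035·0.69965·0.00233077) = √(0.000489786) = 0.02213.
z = (0.33333 − 0.26945)/0.02213 = 0.06388/0.02213 = 2.887.
p-value = P(Z > 2.887) ≈ 0.0019. With α = 0.02, reject H₀.

z = 2.887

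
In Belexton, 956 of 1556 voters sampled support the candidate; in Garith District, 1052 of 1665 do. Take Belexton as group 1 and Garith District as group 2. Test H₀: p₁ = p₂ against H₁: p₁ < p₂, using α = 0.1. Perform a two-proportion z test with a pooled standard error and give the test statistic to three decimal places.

z = -1.021

p̂₁ = 956/1556 = 0.614396, p̂₂ = 1052/1665 = 0.631832.
Pooled p̂ = (956+1052)/(1556+1665) = 2008/3221 = 0.623409.
SE = √(p̂(1−p̂)(1/n₁+1/n₂)) = √(0.623409·0.376591·0.00124327) = √(0.000291884) = 0.017085.
z = (0.614396 − 0.631832)/0.017085 = -0.017436/0.017085 = -1.021.
p-value = P(Z < -1.021) ≈ 0.1537, so at α = 0.1 we fail to reject H₀.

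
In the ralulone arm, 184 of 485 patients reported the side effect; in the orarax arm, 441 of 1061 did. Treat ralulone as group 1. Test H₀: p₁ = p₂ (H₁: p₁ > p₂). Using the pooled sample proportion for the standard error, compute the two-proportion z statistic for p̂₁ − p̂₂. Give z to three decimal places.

z = -1.348

p̂₁ = 184/485 ≈ 0.37938, p̂₂ = 441/1061 ≈ 0.41565.
Pooled p̂ = (184+441)/(485+1061) = 625/1546 = 0.40427.
SE = √(0.240836 × 0.00300436) = 0.02690.
z = (0.37938 − 0.41565)/0.02690 = -0.03627/0.02690 = -1.348.
p-value = P(Z > -1.348) ≈ 0.9112.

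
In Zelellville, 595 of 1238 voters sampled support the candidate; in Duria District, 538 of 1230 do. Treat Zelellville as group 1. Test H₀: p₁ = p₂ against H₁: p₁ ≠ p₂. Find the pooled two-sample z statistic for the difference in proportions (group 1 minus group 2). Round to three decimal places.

p̂₁ = 595/1238 = 0.48061, p̂₂ = 538/1230 = 0.43740.
Pooled p̂ = (595+538)/(1238+1230) = 1133/2468 = 0.45908.
SE = √(p̂(1−p̂)(1/n₁+1/n₂)) = √(0.45908·0.54092·0.00162076) = √(0.000402476) = 0.02006.
z = (0.48061 − 0.43740)/0.02006 = 0.04321/0.02006 = 2.154.
Two-sided p-value ≈ 2·Φ(−2.154) = 0.0312.

z = 2.154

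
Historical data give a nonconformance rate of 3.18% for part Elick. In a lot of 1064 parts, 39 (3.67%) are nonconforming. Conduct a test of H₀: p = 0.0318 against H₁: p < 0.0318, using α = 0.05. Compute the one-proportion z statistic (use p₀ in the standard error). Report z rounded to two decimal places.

p̂ = 39/1064 ≈ 0.03665.
SE = √(p₀(1−p₀)/n) = √(0.030789/1064) = 0.00538.
z = (0.03665 − 0.0318)/0.00538 = 0.00485/0.00538 = 0.90.
p-value = P(Z < 0.902) ≈ 0.8166, so at α = 0.05 we fail to reject H₀.

z = 0.90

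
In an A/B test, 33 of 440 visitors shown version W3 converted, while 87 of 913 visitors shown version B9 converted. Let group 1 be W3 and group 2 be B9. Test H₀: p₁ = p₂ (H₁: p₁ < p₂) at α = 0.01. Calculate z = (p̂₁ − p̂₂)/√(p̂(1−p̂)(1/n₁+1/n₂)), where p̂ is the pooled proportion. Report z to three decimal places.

z = -1.230

p̂₁ = 33/440 = 0.07500, p̂₂ = 87/913 = 0.09529.
Pooled p̂ = (33+87)/(440+913) = 120/1353 = 0.08869.
SE = √(0.0808256 × 0.00336802) = 0.01650.
z = (0.07500 − 0.09529)/0.01650 = -0.02029/0.01650 = -1.230.
p-value = P(Z < -1.230) ≈ 0.1094. With α = 0.01, fail to reject H₀.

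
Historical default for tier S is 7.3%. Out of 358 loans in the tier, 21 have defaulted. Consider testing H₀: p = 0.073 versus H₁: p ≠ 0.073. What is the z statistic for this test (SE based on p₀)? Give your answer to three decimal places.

p̂ = 21/358 ≈ 0.05866.
Under H₀, SE = √(0.073·0.927/358) = √(0.000189025) = 0.01375.
z = (0.05866 − 0.073)/0.01375 = -0.01434/0.01375 = -1.043.

z = -1.043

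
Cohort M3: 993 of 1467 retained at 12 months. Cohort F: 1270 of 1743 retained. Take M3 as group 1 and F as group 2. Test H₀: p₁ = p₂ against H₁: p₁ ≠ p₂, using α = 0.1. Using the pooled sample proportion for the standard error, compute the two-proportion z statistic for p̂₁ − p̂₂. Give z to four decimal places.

p̂₁ = 993/1467 ≈ 0.676892, p̂₂ = 1270/1743 ≈ 0.728629.
Pooled p̂ = (993+1270)/(1467+1743) = 2263/3210 = 0.704984.
SE = √(0.207981 × 0.00125539) = 0.016158.
z = (0.676892 − 0.728629)/0.016158 = -0.051737/0.016158 = -3.2019.
p-value = 2·P(Z > 3.202) ≈ 0.0014; since p < α = 0.1, reject H₀.

z = -3.2019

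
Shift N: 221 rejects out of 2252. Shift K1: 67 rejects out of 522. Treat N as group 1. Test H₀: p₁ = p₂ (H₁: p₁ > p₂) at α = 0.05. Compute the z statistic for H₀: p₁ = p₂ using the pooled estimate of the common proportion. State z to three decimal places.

p̂₁ = 221/2252 ≈ 0.09813, p̂₂ = 67/522 ≈ 0.12835.
Pooled p̂ = (221+67)/(2252+522) = 288/2774 = 0.10382.
SE = √(0.0930424 × 0.00235976) = 0.01482.
z = (0.09813 − 0.12835)/0.01482 = -0.03022/0.01482 = -2.039.
p-value = P(Z > -2.039) ≈ 0.9793; since p > α = 0.05, fail to reject H₀.

z = -2.039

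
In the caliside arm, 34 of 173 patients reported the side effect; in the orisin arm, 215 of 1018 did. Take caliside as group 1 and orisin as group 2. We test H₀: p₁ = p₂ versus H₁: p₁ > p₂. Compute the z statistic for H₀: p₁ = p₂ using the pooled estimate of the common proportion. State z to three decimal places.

p̂₁ = 34/173 ≈ 0.19653, p̂₂ = 215/1018 ≈ 0.21120.
Pooled p̂ = (34+215)/(173+1018) = 249/1191 = 0.20907.
SE = √(p̂(1−p̂)(1/n₁+1/n₂)) = √(0.20907·0.79093·0.00676267) = √(0.00111826) = 0.03344.
z = (0.19653 − 0.21120)/0.03344 = -0.01467/0.03344 = -0.439.

z = -0.439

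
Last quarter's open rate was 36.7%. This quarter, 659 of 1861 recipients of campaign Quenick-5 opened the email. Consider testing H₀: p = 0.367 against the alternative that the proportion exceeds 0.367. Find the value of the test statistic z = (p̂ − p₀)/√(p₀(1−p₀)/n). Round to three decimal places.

z = -1.154

p̂ = 659/1861 = 0.35411.
Under H₀, SE = √(0.367·0.633/1861) = √(0.000124831) = 0.01117.
z = (0.35411 − 0.367)/0.01117 = -0.01289/0.01117 = -1.154.
p-value = P(Z > -1.154) ≈ 0.8757.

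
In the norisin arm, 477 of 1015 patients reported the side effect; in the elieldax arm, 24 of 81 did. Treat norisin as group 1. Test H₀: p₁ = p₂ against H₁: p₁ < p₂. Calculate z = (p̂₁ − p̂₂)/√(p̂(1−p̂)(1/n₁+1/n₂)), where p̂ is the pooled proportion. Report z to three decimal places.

p̂₁ = 477/1015 ≈ 0.46995, p̂₂ = 24/81 ≈ 0.29630.
Pooled p̂ = (477+24)/(1015+81) = 501/1096 = 0.45712.
SE = √(p̂(1−p̂)(1/n₁+1/n₂)) = √(0.45712·0.54288·0.0133309) = √(0.00330821) = 0.05752.
z = (0.46995 − 0.29630)/0.05752 = 0.17365/0.05752 = 3.019.

z = 3.019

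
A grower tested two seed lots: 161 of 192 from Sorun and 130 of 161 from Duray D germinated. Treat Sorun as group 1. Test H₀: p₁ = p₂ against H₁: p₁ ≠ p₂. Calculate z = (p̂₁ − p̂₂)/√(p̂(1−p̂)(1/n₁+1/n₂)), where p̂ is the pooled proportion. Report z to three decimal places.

p̂₁ = 161/192 = 0.83854, p̂₂ = 130/161 = 0.80745.
Pooled p̂ = (161+130)/(192+161) = 291/353 = 0.82436.
SE = √(0.144789 × 0.0114195) = 0.04066.
z = (0.83854 − 0.80745)/0.04066 = 0.03109/0.04066 = 0.765.
Two-sided p-value ≈ 2·Φ(−0.765) = 0.4445.

z = 0.765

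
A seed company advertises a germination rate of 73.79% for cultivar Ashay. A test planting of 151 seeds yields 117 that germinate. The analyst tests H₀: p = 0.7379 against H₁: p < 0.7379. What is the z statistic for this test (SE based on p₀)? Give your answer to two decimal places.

p̂ = 117/151 = 0.7748.
Under H₀, SE = √(0.7379·0.2621/151) = √(0.00128082) = 0.0358.
z = (0.7748 − 0.7379)/0.0358 = 0.0369/0.0358 = 1.03.

z = 1.03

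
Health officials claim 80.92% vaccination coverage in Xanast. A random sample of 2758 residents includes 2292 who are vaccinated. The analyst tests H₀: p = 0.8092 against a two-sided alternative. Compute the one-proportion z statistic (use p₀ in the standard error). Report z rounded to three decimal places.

p̂ = 2292/2758 = 0.831037.
Standard error under H₀: √(0.8092×0.1908/2758) = 0.007482.
z = (0.831037 − 0.8092)/0.007482 = 0.021837/0.007482 = 2.919.

z = 2.919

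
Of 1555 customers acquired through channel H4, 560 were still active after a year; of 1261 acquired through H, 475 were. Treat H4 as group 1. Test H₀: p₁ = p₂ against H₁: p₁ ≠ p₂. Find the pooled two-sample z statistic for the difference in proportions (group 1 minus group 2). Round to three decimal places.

z = -0.906

p̂₁ = 560/1555 = 0.36013, p̂₂ = 475/1261 = 0.37669.
Pooled p̂ = (560+475)/(1555+1261) = 1035/2816 = 0.36754.
SE = √(p̂(1−p̂)(1/n₁+1/n₂)) = √(0.36754·0.63246·0.00143611) = √(0.000333831) = 0.01827.
z = (0.36013 − 0.37669)/0.01827 = -0.01656/0.01827 = -0.906.
p-value = 2·P(Z > 0.906) ≈ 0.3648.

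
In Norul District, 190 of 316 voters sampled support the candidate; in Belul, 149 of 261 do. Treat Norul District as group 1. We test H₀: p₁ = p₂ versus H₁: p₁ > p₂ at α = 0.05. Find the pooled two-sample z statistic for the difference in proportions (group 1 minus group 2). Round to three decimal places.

p̂₁ = 190/316 ≈ 0.60127, p̂₂ = 149/261 ≈ 0.57088.
Pooled p̂ = (190+149)/(316+261) = 339/577 = 0.58752.
SE = √(0.24234 × 0.00699597) = 0.04118.
z = (0.60127 − 0.57088)/0.04118 = 0.03039/0.04118 = 0.738.
p-value = P(Z > 0.738) ≈ 0.2303; since p > α = 0.05, fail to reject H₀.

z = 0.738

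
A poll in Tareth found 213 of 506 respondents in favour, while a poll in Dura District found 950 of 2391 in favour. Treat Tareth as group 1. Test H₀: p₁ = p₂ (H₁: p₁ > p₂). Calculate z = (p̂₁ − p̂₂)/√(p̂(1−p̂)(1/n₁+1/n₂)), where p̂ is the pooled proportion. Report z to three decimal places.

p̂₁ = 213/506 ≈ 0.42095, p̂₂ = 950/2391 ≈ 0.39732.
Pooled p̂ = (213+950)/(506+2391) = 1163/2897 = 0.40145.
SE = √(p̂(1−p̂)(1/n₁+1/n₂)) = √(0.40145·0.59855·0.00239452) = √(0.000575374) = 0.02399.
z = (0.42095 − 0.39732)/0.02399 = 0.02363/0.02399 = 0.985.
p-value = P(Z > 0.985) ≈ 0.1623.

z = 0.985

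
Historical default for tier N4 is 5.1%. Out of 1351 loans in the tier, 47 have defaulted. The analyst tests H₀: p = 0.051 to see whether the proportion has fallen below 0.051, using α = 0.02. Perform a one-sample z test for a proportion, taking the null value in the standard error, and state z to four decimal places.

p̂ = 47/1351 = 0.0347890.
SE = √(p₀(1−p₀)/n) = √(0.048399/1351) = 0.0059854.
z = (0.0347890 − 0.051)/0.0059854 = -0.0162110/0.0059854 = -2.7084.
p-value = P(Z < -2.708) ≈ 0.0034, so at α = 0.02 we reject H₀.

z = -2.7084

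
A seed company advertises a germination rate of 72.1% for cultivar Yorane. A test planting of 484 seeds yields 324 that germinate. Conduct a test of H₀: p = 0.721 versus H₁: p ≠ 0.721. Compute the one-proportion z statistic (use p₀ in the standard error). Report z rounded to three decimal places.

z = -2.530

p̂ = 324/484 = 0.66942.
Standard error under H₀: √(0.721×0.279/484) = 0.02039.
z = (0.66942 − 0.721)/0.02039 = -0.05158/0.02039 = -2.530.
p-value = 2·P(Z > 2.530) ≈ 0.0114.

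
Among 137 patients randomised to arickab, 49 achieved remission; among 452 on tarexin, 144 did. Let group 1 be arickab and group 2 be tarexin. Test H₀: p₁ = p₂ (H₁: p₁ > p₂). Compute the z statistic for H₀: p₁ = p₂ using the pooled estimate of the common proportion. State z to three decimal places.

z = 0.854

p̂₁ = 49/137 = 0.35766, p̂₂ = 144/452 = 0.31858.
Pooled p̂ = (49+144)/(137+452) = 193/589 = 0.32767.
SE = √(0.220304 × 0.00951166) = 0.04578.
z = (0.35766 − 0.31858)/0.04578 = 0.03908/0.04578 = 0.854.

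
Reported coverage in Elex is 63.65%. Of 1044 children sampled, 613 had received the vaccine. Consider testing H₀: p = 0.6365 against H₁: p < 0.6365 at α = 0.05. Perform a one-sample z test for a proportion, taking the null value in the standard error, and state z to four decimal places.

p̂ = 613/1044 ≈ 0.587165.
Under H₀, SE = √(0.6365·0.3635/1044) = √(0.000221617) = 0.014887.
z = (0.587165 − 0.6365)/0.014887 = -0.049335/0.014887 = -3.3140.
p-value = P(Z < -3.314) ≈ 0.0005. With α = 0.05, reject H₀.

z = -3.3140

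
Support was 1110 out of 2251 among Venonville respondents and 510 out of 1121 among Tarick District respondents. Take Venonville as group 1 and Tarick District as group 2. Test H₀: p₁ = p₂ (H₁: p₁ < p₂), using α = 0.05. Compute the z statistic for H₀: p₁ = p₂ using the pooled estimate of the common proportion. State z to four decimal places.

p̂₁ = 1110/2251 = 0.4931142, p̂₂ = 510/1121 = 0.4549509.
Pooled p̂ = (1110+510)/(2251+1121) = 1620/3372 = 0.4804270.
SE = √(p̂(1−p̂)(1/n₁+1/n₂)) = √(0.4804270·0.5195730·0.00133631) = √(0.000333565) = 0.0182638.
z = (0.4931142 − 0.4549509)/0.0182638 = 0.0381633/0.0182638 = 2.0896.
p-value = P(Z < 2.090) ≈ 0.9817, so at α = 0.05 we fail to reject H₀.

z = 2.0896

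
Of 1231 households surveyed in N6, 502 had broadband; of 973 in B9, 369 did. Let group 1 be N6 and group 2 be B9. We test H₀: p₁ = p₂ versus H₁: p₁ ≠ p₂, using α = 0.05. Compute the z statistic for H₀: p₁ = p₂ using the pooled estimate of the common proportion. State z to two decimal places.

z = 1.36

p̂₁ = 502/1231 = 0.4078, p̂₂ = 369/973 = 0.3792.
Pooled p̂ = (502+369)/(1231+973) = 871/2204 = 0.3952.
SE = √(0.239015 × 0.0018401) = 0.0210.
z = (0.4078 − 0.3792)/0.0210 = 0.0286/0.0210 = 1.36.
p-value = 2·P(Z > 1.362) ≈ 0.1733; since p > α = 0.05, fail to reject H₀.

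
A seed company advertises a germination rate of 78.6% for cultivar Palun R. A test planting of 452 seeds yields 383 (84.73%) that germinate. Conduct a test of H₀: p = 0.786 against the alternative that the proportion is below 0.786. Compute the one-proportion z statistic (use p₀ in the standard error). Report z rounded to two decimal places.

p̂ = 383/452 ≈ 0.8473.
SE = √(p₀(1−p₀)/n) = √(0.1682/452) = 0.0193.
z = (0.8473 − 0.786)/0.0193 = 0.0613/0.0193 = 3.18.

z = 3.18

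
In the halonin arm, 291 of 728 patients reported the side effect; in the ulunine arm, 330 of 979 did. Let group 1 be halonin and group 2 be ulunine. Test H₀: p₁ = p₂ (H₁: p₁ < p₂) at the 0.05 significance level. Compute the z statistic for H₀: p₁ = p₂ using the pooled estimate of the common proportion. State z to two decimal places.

p̂₁ = 291/728 = 0.3997, p̂₂ = 330/979 = 0.3371.
Pooled p̂ = (291+330)/(728+979) = 621/1707 = 0.3638.
SE = √(0.231449 × 0.00239508) = 0.0235.
z = (0.3997 − 0.3371)/0.0235 = 0.0626/0.0235 = 2.66.
p-value = P(Z < 2.661) ≈ 0.9961, so at α = 0.05 we fail to reject H₀.

z = 2.66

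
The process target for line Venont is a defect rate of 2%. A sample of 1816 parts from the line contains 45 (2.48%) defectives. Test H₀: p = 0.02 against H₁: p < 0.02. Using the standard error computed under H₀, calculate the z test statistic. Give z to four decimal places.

z = 1.4549

p̂ = 45/1816 ≈ 0.0247797.
Standard error under H₀: √(0.02×0.98/1816) = 0.0032853.
z = (0.0247797 − 0.02)/0.0032853 = 0.0047797/0.0032853 = 1.4549.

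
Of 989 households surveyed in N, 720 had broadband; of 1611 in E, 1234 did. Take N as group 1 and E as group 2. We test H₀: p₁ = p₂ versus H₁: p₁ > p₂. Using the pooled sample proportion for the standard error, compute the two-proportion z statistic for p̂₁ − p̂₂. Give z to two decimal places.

p̂₁ = 720/989 ≈ 0.728008, p̂₂ = 1234/1611 ≈ 0.765984.
Pooled p̂ = (720+1234)/(989+1611) = 1954/2600 = 0.751538.
SE = √(p̂(1−p̂)(1/n₁+1/n₂)) = √(0.751538·0.248462·0.00163185) = √(0.000304714) = 0.017456.
z = (0.728008 − 0.765984)/0.017456 = -0.037976/0.017456 = -2.18.
p-value = P(Z > -2.176) ≈ 0.9852.

z = -2.18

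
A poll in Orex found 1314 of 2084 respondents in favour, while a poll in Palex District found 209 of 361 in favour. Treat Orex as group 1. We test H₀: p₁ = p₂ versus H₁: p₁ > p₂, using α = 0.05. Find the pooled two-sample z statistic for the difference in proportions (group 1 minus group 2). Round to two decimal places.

p̂₁ = 1314/2084 ≈ 0.6305, p̂₂ = 209/361 ≈ 0.5789.
Pooled p̂ = (1314+209)/(2084+361) = 1523/2445 = 0.6229.
SE = √(p̂(1−p̂)(1/n₁+1/n₂)) = √(0.6229·0.3771·0.00324993) = √(0.000763391) = 0.0276.
z = (0.6305 − 0.5789)/0.0276 = 0.0516/0.0276 = 1.87.
p-value = P(Z > 1.867) ≈ 0.0310; since p < α = 0.05, reject H₀.

z = 1.87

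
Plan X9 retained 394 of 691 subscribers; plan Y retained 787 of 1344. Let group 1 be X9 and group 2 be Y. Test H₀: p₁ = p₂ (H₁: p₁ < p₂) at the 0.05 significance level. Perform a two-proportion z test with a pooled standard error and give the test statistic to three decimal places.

z = -0.666

p̂₁ = 394/691 = 0.57019, p̂₂ = 787/1344 = 0.58557.
Pooled p̂ = (394+787)/(691+1344) = 1181/2035 = 0.58034.
SE = √(0.243545 × 0.00219123) = 0.02310.
z = (0.57019 − 0.58557)/0.02310 = -0.01538/0.02310 = -0.666.
p-value = P(Z < -0.666) ≈ 0.2528. With α = 0.05, fail to reject H₀.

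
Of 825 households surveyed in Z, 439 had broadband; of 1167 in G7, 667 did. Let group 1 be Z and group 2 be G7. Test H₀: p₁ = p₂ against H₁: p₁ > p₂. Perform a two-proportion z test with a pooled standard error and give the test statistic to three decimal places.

p̂₁ = 439/825 = 0.532121, p̂₂ = 667/1167 = 0.571551.
Pooled p̂ = (439+667)/(825+1167) = 1106/1992 = 0.555221.
SE = √(p̂(1−p̂)(1/n₁+1/n₂)) = √(0.555221·0.444779·0.00206902) = √(0.000510946) = 0.022604.
z = (0.532121 − 0.571551)/0.022604 = -0.039430/0.022604 = -1.744.

z = -1.744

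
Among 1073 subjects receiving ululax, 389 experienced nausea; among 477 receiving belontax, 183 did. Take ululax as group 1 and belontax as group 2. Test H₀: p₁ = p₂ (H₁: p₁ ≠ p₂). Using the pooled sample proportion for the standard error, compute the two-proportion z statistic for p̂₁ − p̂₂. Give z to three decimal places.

p̂₁ = 389/1073 = 0.36253, p̂₂ = 183/477 = 0.38365.
Pooled p̂ = (389+183)/(1073+477) = 572/1550 = 0.36903.
SE = √(p̂(1−p̂)(1/n₁+1/n₂)) = √(0.36903·0.63097·0.0030284) = √(0.000705156) = 0.02655.
z = (0.36253 − 0.38365)/0.02655 = -0.02112/0.02655 = -0.795.

z = -0.795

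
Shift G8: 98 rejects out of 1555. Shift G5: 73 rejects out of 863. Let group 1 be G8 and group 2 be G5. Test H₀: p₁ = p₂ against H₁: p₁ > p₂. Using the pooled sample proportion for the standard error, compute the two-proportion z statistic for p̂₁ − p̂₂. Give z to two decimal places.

p̂₁ = 98/1555 ≈ 0.0630, p̂₂ = 73/863 ≈ 0.0846.
Pooled p̂ = (98+73)/(1555+863) = 171/2418 = 0.0707.
SE = √(0.0657183 × 0.00180184) = 0.0109.
z = (0.0630 − 0.0846)/0.0109 = -0.0216/0.0109 = -1.98.
p-value = P(Z > -1.982) ≈ 0.9763.

z = -1.98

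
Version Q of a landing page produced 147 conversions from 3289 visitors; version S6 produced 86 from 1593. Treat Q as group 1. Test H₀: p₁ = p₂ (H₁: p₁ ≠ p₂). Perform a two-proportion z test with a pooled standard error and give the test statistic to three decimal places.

p̂₁ = 147/3289 = 0.044694, p̂₂ = 86/1593 = 0.053986.
Pooled p̂ = (147+86)/(3289+1593) = 233/4882 = 0.047726.
SE = √(p̂(1−p̂)(1/n₁+1/n₂)) = √(0.047726·0.952274·0.00093179) = √(4.23485e-05) = 0.006508.
z = (0.044694 − 0.053986)/0.006508 = -0.009292/0.006508 = -1.428.
p-value = 2·P(Z > 1.428) ≈ 0.1533.

z = -1.428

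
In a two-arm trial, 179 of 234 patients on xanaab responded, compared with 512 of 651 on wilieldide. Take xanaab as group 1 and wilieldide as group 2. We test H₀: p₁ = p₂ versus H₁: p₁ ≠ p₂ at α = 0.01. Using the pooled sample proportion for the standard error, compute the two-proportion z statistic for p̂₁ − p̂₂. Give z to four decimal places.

z = -0.6826

p̂₁ = 179/234 = 0.764957, p̂₂ = 512/651 = 0.786482.
Pooled p̂ = (179+512)/(234+651) = 691/885 = 0.780791.
SE = √(p̂(1−p̂)(1/n₁+1/n₂)) = √(0.780791·0.219209·0.0058096) = √(0.000994351) = 0.031533.
z = (0.764957 − 0.786482)/0.031533 = -0.021525/0.031533 = -0.6826.
p-value = 2·P(Z > 0.683) ≈ 0.4949, so at α = 0.01 we fail to reject H₀.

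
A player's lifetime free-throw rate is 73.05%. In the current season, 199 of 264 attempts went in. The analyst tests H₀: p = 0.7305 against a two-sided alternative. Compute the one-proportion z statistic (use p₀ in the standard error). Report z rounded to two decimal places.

z = 0.85

p̂ = 199/264 ≈ 0.7538.
Standard error under H₀: √(0.7305×0.2695/264) = 0.0273.
z = (0.7538 − 0.7305)/0.0273 = 0.0233/0.0273 = 0.85.
Two-sided p-value ≈ 2·Φ(−0.853) = 0.3938.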